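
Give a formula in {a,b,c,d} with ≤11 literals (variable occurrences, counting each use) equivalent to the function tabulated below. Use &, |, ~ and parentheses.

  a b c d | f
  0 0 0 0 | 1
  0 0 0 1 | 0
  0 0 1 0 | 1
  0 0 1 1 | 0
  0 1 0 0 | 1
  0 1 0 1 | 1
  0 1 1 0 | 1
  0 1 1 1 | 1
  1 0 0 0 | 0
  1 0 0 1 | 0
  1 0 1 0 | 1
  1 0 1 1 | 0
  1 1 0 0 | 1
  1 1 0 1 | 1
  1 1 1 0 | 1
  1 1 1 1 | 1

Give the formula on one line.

  ~a = 1111111100000000
  (c | ~a) = 1111111100110011
  (c | b) = 0011111100111111
  (d | c) = 0111011101110111
  ((c | b) | (d | c)) = 0111111101111111
  ((c | ~a) | ((c | b) | (d | c))) = 1111111101111111
  ~d = 1010101010101010
  (b | ~d) = 1010111110101111
  (((c | ~a) | ((c | b) | (d | c))) & (b | ~d)) = 1010111100101111

(((c | ~a) | ((c | b) | (d | c))) & (b | ~d))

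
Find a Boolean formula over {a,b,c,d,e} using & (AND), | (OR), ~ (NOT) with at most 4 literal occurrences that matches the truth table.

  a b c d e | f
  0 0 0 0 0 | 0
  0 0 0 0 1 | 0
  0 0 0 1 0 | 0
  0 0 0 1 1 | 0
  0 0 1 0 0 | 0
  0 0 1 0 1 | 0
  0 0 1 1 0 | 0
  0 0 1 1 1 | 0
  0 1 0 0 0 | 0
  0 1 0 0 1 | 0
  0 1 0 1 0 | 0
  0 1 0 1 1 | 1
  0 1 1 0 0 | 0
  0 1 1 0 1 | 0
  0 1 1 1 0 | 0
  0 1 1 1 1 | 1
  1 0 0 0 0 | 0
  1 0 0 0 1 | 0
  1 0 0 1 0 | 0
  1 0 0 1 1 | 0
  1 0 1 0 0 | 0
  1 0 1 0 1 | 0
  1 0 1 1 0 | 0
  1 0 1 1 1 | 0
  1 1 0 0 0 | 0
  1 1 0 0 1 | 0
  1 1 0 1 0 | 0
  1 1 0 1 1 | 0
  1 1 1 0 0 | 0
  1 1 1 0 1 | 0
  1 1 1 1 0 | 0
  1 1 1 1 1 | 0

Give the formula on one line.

((e & ~a) & (d & b))

  ~a = 11111111111111110000000000000000
  (e & ~a) = 01010101010101010000000000000000
  (d & b) = 00000000001100110000000000110011
  ((e & ~a) & (d & b)) = 00000000000100010000000000000000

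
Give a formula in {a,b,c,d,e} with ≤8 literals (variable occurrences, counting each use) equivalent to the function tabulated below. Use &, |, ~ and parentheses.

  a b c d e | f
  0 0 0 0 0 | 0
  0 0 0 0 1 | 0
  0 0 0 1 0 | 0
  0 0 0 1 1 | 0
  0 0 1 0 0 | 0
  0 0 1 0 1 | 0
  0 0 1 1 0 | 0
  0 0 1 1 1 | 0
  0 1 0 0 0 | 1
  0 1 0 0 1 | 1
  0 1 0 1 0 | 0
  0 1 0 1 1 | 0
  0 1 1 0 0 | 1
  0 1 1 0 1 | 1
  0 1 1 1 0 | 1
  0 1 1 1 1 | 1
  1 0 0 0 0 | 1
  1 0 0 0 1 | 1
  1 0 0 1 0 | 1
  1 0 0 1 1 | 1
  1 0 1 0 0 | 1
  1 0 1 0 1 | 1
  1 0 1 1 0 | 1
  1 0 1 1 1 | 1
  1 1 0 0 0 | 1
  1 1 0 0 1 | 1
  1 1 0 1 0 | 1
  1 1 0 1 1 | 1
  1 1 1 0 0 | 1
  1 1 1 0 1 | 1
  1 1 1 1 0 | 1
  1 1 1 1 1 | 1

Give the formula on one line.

((a | (c & b)) | (~d & (b | a)))

  (c & b) = 00000000000011110000000000001111
  (a | (c & b)) = 00000000000011111111111111111111
  ~d = 11001100110011001100110011001100
  (b | a) = 00000000111111111111111111111111
  (~d & (b | a)) = 00000000110011001100110011001100
  ((a | (c & b)) | (~d & (b | a))) = 00000000110011111111111111111111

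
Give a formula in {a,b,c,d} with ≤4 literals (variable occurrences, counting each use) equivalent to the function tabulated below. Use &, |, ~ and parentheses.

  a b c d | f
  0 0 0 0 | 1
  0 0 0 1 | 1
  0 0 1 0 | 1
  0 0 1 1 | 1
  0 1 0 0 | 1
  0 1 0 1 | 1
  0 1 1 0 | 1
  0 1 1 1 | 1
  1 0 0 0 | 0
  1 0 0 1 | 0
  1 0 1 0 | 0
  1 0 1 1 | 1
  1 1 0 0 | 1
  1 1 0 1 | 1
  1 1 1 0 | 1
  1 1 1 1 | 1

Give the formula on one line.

(~a | (b | (c & d)))

  ~a = 1111111100000000
  (c & d) = 0001000100010001
  (b | (c & d)) = 0001111100011111
  (~a | (b | (c & d))) = 1111111100011111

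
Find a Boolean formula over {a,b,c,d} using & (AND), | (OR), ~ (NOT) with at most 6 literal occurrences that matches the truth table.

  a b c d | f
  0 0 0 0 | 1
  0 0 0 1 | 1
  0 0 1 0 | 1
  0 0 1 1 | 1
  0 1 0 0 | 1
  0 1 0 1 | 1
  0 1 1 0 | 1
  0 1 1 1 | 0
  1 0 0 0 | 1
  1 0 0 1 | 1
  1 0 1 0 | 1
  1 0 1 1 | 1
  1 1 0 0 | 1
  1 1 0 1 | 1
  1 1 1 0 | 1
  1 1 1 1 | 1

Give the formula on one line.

((~d | ~c) | (~b | a))

  ~d = 1010101010101010
  ~c = 1100110011001100
  (~d | ~c) = 1110111011101110
  ~b = 1111000011110000
  (~b | a) = 1111000011111111
  ((~d | ~c) | (~b | a)) = 1111111011111111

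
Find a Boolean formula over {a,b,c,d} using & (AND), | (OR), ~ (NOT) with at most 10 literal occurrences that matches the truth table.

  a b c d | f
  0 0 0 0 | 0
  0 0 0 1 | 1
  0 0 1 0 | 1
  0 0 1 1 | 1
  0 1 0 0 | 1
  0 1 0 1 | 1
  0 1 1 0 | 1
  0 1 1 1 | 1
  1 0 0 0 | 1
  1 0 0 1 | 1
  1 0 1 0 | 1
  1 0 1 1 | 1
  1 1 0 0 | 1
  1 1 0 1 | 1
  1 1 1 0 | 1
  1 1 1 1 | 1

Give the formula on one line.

((b | a) | ((~a & c) | (d | (b & c))))

  (b | a) = 0000111111111111
  ~a = 1111111100000000
  (~a & c) = 0011001100000000
  (b & c) = 0000001100000011
  (d | (b & c)) = 0101011101010111
  ((~a & c) | (d | (b & c))) = 0111011101010111
  ((b | a) | ((~a & c) | (d | (b & c)))) = 0111111111111111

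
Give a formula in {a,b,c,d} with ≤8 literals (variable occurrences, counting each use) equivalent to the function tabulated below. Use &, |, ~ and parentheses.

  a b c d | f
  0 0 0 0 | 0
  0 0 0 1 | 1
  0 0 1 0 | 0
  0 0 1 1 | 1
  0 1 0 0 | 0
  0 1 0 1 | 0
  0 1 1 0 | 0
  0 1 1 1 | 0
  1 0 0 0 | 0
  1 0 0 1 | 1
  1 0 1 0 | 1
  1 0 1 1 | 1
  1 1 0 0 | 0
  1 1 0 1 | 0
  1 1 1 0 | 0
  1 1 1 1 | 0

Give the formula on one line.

  ~b = 1111000011110000
  (c | b) = 0011111100111111
  (a & ~b) = 0000000011110000
  ((c | b) & (a & ~b)) = 0000000000110000
  (((c | b) & (a & ~b)) | d) = 0101010101110101
  (~b & (((c | b) & (a & ~b)) | d)) = 0101000001110000

(~b & (((c | b) & (a & ~b)) | d))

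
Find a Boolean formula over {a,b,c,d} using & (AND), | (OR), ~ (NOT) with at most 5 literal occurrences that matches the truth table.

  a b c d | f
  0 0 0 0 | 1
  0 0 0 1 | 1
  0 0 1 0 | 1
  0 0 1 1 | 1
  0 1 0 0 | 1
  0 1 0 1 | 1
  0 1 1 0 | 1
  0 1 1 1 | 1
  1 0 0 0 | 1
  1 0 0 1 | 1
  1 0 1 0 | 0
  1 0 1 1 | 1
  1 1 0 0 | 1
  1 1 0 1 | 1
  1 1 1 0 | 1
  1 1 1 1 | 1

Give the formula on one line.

  (d & a) = 0000000001010101
  ~a = 1111111100000000
  ~c = 1100110011001100
  (~a | ~c) = 1111111111001100
  (b | (~a | ~c)) = 1111111111001111
  ((d & a) | (b | (~a | ~c))) = 1111111111011111

((d & a) | (b | (~a | ~c)))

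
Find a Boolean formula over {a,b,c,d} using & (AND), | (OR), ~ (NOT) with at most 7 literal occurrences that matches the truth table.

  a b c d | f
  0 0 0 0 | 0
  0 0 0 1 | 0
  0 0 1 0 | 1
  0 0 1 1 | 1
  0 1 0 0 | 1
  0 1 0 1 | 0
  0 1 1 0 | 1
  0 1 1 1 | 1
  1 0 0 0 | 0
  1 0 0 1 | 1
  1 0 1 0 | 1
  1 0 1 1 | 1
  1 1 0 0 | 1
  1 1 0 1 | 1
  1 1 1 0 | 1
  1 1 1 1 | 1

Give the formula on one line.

  (b | d) = 0101111101011111
  ~c = 1100110011001100
  (a & ~c) = 0000000011001100
  ~d = 1010101010101010
  ((a & ~c) | ~d) = 1010101011101110
  ((b | d) & ((a & ~c) | ~d)) = 0000101001001110
  (((b | d) & ((a & ~c) | ~d)) | c) = 0011101101111111

(((b | d) & ((a & ~c) | ~d)) | c)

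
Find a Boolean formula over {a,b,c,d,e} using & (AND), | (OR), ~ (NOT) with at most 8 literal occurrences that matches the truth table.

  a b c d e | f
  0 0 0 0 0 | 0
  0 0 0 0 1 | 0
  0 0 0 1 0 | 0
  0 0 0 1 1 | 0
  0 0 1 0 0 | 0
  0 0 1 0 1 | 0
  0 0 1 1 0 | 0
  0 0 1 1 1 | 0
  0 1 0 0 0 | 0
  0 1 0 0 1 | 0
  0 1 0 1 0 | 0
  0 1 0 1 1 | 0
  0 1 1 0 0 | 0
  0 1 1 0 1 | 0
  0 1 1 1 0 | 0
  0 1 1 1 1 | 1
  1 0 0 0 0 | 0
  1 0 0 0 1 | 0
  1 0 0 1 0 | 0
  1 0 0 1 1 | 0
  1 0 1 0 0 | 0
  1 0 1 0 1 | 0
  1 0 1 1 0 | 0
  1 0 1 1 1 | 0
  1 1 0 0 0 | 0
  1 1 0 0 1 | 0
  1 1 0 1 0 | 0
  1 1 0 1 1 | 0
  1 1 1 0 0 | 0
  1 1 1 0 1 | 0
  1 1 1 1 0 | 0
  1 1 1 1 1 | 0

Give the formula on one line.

  (c & d) = 00000011000000110000001100000011
  (b & (c & d)) = 00000000000000110000000000000011
  ~e = 10101010101010101010101010101010
  ~a = 11111111111111110000000000000000
  (b & ~a) = 00000000111111110000000000000000
  (~e | (b & ~a)) = 10101010111111111010101010101010
  (e & (~e | (b & ~a))) = 00000000010101010000000000000000
  (c & (e & (~e | (b & ~a)))) = 00000000000001010000000000000000
  ((b & (c & d)) & (c & (e & (~e | (b & ~a))))) = 00000000000000010000000000000000

((b & (c & d)) & (c & (e & (~e | (b & ~a)))))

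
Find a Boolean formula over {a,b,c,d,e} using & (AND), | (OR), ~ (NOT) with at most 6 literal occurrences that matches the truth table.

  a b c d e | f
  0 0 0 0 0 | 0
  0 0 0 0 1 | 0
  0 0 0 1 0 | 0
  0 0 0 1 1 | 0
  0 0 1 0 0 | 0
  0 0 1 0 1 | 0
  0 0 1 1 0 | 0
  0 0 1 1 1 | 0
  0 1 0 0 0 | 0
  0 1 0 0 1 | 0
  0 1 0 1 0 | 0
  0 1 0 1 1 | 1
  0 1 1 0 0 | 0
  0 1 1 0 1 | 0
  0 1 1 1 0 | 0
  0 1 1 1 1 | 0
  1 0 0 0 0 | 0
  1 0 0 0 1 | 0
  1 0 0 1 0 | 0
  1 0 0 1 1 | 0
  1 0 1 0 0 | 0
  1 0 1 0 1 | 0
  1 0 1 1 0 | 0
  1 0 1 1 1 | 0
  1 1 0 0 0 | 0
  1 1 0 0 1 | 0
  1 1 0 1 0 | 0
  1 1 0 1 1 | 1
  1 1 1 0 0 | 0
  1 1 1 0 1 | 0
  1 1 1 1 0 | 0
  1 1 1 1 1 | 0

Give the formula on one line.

(e & (~c & (b & d)))

  ~c = 11110000111100001111000011110000
  (b & d) = 00000000001100110000000000110011
  (~c & (b & d)) = 00000000001100000000000000110000
  (e & (~c & (b & d))) = 00000000000100000000000000010000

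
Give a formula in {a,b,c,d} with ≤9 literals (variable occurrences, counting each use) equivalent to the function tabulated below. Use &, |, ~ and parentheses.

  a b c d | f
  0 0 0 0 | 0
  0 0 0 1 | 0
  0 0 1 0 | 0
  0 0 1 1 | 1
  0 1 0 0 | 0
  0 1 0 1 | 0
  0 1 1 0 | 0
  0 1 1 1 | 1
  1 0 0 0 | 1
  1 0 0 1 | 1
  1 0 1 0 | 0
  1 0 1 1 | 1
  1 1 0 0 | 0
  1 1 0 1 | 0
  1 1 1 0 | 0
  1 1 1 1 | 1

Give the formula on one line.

((d | ((a | ~b) & ~c)) & (c | (~b & a)))

  ~b = 1111000011110000
  (a | ~b) = 1111000011111111
  ~c = 1100110011001100
  ((a | ~b) & ~c) = 1100000011001100
  (d | ((a | ~b) & ~c)) = 1101010111011101
  (~b & a) = 0000000011110000
  (c | (~b & a)) = 0011001111110011
  ((d | ((a | ~b) & ~c)) & (c | (~b & a))) = 0001000111010001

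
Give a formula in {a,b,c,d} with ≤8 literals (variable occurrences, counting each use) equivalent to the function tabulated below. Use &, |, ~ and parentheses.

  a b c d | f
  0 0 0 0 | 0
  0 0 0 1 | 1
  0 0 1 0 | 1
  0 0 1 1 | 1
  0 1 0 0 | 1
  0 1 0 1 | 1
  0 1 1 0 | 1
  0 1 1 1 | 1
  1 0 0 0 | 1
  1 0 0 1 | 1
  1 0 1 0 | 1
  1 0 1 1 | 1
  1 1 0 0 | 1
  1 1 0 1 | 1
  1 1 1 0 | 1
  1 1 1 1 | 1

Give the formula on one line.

  ~d = 1010101010101010
  (~d & c) = 0010001000100010
  ((~d & c) | b) = 0010111100101111
  (a | d) = 0101010111111111
  ~c = 1100110011001100
  ((a | d) & ~c) = 0100010011001100
  (c & d) = 0001000100010001
  (((a | d) & ~c) | (c & d)) = 0101010111011101
  (((~d & c) | b) | (((a | d) & ~c) | (c & d))) = 0111111111111111

(((~d & c) | b) | (((a | d) & ~c) | (c & d)))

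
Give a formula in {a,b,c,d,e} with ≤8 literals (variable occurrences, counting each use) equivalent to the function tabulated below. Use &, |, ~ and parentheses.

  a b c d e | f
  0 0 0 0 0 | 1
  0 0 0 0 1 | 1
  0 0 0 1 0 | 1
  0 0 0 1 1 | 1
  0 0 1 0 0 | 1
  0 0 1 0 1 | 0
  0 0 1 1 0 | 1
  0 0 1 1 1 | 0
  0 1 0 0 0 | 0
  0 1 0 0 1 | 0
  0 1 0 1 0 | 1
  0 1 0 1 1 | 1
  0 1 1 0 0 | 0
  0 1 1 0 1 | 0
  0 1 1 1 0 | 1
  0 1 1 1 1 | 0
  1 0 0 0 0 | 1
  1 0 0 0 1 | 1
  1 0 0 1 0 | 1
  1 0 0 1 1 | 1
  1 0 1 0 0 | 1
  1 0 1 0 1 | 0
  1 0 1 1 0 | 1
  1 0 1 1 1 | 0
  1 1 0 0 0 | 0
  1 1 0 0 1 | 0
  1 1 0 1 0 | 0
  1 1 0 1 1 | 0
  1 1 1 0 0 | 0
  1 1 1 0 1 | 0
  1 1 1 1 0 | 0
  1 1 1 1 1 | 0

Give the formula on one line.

(((~a & d) | ~b) & (~e | ~c))

  ~a = 11111111111111110000000000000000
  (~a & d) = 00110011001100110000000000000000
  ~b = 11111111000000001111111100000000
  ((~a & d) | ~b) = 11111111001100111111111100000000
  ~e = 10101010101010101010101010101010
  ~c = 11110000111100001111000011110000
  (~e | ~c) = 11111010111110101111101011111010
  (((~a & d) | ~b) & (~e | ~c)) = 11111010001100101111101000000000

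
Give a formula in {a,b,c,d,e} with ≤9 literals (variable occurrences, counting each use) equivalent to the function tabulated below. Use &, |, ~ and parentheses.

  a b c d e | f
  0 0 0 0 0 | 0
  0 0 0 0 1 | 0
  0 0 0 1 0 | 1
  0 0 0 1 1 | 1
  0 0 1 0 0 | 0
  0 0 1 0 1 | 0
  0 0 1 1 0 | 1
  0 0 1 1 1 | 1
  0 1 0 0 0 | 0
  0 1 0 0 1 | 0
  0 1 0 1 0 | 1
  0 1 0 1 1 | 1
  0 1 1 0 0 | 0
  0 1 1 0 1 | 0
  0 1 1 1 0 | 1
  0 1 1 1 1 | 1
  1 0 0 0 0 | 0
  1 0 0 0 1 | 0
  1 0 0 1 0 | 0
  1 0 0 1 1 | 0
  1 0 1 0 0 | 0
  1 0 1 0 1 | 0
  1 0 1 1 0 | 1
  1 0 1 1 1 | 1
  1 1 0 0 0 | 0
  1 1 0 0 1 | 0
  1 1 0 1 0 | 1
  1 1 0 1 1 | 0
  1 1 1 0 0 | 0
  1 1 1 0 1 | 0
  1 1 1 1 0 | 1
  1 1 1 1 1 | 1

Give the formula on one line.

((~a | ((c | (~e & b)) & d)) & d)

  ~a = 11111111111111110000000000000000
  ~e = 10101010101010101010101010101010
  (~e & b) = 00000000101010100000000010101010
  (c | (~e & b)) = 00001111101011110000111110101111
  ((c | (~e & b)) & d) = 00000011001000110000001100100011
  (~a | ((c | (~e & b)) & d)) = 11111111111111110000001100100011
  ((~a | ((c | (~e & b)) & d)) & d) = 00110011001100110000001100100011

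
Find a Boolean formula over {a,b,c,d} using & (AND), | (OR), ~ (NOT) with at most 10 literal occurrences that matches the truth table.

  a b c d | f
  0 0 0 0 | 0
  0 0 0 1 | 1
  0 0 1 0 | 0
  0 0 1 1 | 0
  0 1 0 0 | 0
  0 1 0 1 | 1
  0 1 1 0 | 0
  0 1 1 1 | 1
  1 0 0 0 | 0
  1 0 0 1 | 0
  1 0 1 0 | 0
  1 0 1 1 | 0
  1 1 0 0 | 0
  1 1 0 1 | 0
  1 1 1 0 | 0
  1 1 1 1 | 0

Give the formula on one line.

((((~a & ~b) & (d & ~a)) & (d & ~c)) | ((~a & b) & d))

  ~a = 1111111100000000
  ~b = 1111000011110000
  (~a & ~b) = 1111000000000000
  (d & ~a) = 0101010100000000
  ((~a & ~b) & (d & ~a)) = 0101000000000000
  ~c = 1100110011001100
  (d & ~c) = 0100010001000100
  (((~a & ~b) & (d & ~a)) & (d & ~c)) = 0100000000000000
  (~a & b) = 0000111100000000
  ((~a & b) & d) = 0000010100000000
  ((((~a & ~b) & (d & ~a)) & (d & ~c)) | ((~a & b) & d)) = 0100010100000000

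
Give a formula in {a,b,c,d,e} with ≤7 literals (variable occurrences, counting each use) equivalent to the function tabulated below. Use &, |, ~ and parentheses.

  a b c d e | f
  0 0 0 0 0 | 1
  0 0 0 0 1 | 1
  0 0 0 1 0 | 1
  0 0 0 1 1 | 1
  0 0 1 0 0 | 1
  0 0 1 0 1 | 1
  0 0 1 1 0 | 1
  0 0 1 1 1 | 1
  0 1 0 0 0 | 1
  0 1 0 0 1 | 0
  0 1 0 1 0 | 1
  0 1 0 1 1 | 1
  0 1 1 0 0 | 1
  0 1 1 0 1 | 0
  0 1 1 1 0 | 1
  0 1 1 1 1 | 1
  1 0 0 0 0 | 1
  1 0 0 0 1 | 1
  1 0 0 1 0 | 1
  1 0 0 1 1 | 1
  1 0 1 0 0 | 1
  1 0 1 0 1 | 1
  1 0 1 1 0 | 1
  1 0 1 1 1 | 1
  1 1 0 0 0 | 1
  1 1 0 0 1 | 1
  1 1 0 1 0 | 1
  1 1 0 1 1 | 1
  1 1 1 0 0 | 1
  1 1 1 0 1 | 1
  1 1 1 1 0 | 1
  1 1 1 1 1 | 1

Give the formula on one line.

((~e | (a & (~d | ~b))) | (~b | d))

  ~e = 10101010101010101010101010101010
  ~d = 11001100110011001100110011001100
  ~b = 11111111000000001111111100000000
  (~d | ~b) = 11111111110011001111111111001100
  (a & (~d | ~b)) = 00000000000000001111111111001100
  (~e | (a & (~d | ~b))) = 10101010101010101111111111101110
  (~b | d) = 11111111001100111111111100110011
  ((~e | (a & (~d | ~b))) | (~b | d)) = 11111111101110111111111111111111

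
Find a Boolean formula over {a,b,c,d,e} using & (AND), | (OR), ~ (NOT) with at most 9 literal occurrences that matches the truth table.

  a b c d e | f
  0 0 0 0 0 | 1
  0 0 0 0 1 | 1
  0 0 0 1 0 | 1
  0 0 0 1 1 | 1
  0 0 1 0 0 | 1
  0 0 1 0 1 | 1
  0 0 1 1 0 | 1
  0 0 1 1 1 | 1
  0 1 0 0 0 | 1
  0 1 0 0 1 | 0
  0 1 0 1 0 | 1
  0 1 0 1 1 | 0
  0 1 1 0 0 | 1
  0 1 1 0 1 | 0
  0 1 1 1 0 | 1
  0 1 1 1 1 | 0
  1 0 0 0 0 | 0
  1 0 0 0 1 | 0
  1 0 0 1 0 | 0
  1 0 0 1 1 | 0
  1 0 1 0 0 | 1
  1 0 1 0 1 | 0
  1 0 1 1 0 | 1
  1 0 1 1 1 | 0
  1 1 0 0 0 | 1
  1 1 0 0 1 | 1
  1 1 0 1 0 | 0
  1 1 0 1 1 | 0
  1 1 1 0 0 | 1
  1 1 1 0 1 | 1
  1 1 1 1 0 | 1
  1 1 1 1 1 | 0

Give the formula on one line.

((((~b & ~a) | ~e) & (~a | c)) | (~d & (a & b)))

  ~b = 11111111000000001111111100000000
  ~a = 11111111111111110000000000000000
  (~b & ~a) = 11111111000000000000000000000000
  ~e = 10101010101010101010101010101010
  ((~b & ~a) | ~e) = 11111111101010101010101010101010
  (~a | c) = 11111111111111110000111100001111
  (((~b & ~a) | ~e) & (~a | c)) = 11111111101010100000101000001010
  ~d = 11001100110011001100110011001100
  (a & b) = 00000000000000000000000011111111
  (~d & (a & b)) = 00000000000000000000000011001100
  ((((~b & ~a) | ~e) & (~a | c)) | (~d & (a & b))) = 11111111101010100000101011001110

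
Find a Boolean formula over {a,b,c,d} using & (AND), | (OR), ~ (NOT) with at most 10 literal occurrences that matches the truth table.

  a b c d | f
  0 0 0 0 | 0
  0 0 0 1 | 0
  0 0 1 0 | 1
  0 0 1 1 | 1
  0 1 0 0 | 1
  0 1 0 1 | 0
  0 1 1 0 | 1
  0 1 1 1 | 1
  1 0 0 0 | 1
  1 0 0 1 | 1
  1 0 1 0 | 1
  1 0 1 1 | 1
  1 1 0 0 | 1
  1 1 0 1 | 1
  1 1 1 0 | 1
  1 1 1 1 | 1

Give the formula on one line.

  ~d = 1010101010101010
  (c & ~d) = 0010001000100010
  (c & d) = 0001000100010001
  (~d | c) = 1011101110111011
  (b & (~d | c)) = 0000101100001011
  ((c & d) | (b & (~d | c))) = 0001101100011011
  (a | ((c & d) | (b & (~d | c)))) = 0001101111111111
  ((c & ~d) | (a | ((c & d) | (b & (~d | c))))) = 0011101111111111

((c & ~d) | (a | ((c & d) | (b & (~d | c)))))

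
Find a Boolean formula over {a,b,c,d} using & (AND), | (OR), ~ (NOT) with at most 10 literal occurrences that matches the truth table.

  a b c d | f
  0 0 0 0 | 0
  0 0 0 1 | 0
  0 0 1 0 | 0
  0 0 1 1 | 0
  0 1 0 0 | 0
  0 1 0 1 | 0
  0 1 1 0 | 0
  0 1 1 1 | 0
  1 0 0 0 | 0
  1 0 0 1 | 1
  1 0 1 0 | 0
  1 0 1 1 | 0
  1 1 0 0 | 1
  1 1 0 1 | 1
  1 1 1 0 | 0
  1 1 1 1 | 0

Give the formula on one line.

  ~c = 1100110011001100
  (a & ~c) = 0000000011001100
  (a | c) = 0011001111111111
  (~c & d) = 0100010001000100
  (b | (~c & d)) = 0100111101001111
  ((a | c) & (b | (~c & d))) = 0000001101001111
  ((a & ~c) & ((a | c) & (b | (~c & d)))) = 0000000001001100

((a & ~c) & ((a | c) & (b | (~c & d))))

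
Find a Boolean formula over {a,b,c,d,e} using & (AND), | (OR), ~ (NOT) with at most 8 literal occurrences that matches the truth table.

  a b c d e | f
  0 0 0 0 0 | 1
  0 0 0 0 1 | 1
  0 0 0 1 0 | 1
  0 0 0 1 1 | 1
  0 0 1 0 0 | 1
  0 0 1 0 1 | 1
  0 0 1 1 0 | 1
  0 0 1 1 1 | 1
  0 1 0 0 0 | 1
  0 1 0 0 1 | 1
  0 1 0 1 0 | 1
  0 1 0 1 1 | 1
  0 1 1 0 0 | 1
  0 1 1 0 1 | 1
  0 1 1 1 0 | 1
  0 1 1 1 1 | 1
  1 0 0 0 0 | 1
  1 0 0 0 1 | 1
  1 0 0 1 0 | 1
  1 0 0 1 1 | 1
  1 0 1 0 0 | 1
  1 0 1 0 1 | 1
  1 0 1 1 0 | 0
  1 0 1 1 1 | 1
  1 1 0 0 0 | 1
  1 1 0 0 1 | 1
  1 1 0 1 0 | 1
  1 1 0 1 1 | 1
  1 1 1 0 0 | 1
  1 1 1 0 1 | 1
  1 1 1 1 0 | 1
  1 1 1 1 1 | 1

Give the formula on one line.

  ~a = 11111111111111110000000000000000
  ~c = 11110000111100001111000011110000
  ~d = 11001100110011001100110011001100
  (~c | ~d) = 11111100111111001111110011111100
  ((~c | ~d) | e) = 11111101111111011111110111111101
  (b | ((~c | ~d) | e)) = 11111101111111111111110111111111
  (~a | (b | ((~c | ~d) | e))) = 11111111111111111111110111111111

(~a | (b | ((~c | ~d) | e)))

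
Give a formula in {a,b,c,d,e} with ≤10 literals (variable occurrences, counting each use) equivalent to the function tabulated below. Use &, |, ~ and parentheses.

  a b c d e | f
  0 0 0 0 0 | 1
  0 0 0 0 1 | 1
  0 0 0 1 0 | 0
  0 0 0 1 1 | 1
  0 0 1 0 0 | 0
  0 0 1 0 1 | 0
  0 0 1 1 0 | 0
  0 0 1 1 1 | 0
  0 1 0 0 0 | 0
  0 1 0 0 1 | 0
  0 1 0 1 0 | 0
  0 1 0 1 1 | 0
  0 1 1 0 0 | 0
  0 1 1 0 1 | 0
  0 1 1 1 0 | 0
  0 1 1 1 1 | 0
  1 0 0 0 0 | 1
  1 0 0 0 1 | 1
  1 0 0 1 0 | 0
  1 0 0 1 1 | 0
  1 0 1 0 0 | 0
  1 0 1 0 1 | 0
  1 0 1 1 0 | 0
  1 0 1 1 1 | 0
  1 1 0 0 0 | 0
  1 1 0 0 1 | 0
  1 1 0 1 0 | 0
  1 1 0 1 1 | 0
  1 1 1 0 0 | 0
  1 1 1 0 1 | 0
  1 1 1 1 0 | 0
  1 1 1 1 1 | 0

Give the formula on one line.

((((~d | c) & ~c) | (~a & e)) & ((c | ~b) & ~c))

  ~d = 11001100110011001100110011001100
  (~d | c) = 11001111110011111100111111001111
  ~c = 11110000111100001111000011110000
  ((~d | c) & ~c) = 11000000110000001100000011000000
  ~a = 11111111111111110000000000000000
  (~a & e) = 01010101010101010000000000000000
  (((~d | c) & ~c) | (~a & e)) = 11010101110101011100000011000000
  ~b = 11111111000000001111111100000000
  (c | ~b) = 11111111000011111111111100001111
  ((c | ~b) & ~c) = 11110000000000001111000000000000
  ((((~d | c) & ~c) | (~a & e)) & ((c | ~b) & ~c)) = 11010000000000001100000000000000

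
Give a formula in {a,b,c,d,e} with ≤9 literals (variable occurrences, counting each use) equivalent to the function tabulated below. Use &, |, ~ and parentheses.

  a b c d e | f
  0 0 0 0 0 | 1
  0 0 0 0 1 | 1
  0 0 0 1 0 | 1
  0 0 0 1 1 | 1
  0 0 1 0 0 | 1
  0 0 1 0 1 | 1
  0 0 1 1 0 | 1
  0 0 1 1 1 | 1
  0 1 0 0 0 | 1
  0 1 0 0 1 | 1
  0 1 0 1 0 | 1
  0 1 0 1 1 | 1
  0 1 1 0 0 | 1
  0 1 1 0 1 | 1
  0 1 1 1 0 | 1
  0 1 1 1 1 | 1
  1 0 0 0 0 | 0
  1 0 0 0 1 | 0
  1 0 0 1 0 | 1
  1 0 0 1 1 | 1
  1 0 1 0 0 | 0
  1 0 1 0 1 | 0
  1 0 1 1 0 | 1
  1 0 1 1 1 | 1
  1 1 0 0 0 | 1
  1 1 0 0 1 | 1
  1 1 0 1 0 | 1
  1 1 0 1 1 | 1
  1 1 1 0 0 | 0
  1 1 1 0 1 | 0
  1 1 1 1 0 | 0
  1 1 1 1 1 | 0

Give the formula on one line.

  ~b = 11111111000000001111111100000000
  (~b & d) = 00110011000000000011001100000000
  ~a = 11111111111111110000000000000000
  ((~b & d) | ~a) = 11111111111111110011001100000000
  ~c = 11110000111100001111000011110000
  ((~b & d) | ~c) = 11110011111100001111001111110000
  (((~b & d) | ~c) & b) = 00000000111100000000000011110000
  (((~b & d) | ~a) | (((~b & d) | ~c) & b)) = 11111111111111110011001111110000

(((~b & d) | ~a) | (((~b & d) | ~c) & b))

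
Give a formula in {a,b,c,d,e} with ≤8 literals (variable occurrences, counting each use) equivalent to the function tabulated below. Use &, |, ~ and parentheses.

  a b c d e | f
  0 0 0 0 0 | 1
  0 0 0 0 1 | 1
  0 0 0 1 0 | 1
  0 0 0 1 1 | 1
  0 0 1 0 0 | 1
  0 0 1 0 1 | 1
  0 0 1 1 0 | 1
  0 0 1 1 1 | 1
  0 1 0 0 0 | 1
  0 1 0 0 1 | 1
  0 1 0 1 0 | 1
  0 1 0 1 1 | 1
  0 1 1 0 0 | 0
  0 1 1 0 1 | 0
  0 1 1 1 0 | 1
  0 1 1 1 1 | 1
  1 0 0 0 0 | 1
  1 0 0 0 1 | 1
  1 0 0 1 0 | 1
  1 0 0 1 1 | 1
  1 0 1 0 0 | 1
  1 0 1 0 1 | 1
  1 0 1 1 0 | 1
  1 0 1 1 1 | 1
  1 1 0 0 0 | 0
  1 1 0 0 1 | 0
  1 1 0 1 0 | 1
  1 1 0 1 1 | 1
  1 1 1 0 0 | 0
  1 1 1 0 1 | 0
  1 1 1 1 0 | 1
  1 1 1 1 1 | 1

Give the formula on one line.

(~b | ((~a & (~c & ~d)) | d))

  ~b = 11111111000000001111111100000000
  ~a = 11111111111111110000000000000000
  ~c = 11110000111100001111000011110000
  ~d = 11001100110011001100110011001100
  (~c & ~d) = 11000000110000001100000011000000
  (~a & (~c & ~d)) = 11000000110000000000000000000000
  ((~a & (~c & ~d)) | d) = 11110011111100110011001100110011
  (~b | ((~a & (~c & ~d)) | d)) = 11111111111100111111111100110011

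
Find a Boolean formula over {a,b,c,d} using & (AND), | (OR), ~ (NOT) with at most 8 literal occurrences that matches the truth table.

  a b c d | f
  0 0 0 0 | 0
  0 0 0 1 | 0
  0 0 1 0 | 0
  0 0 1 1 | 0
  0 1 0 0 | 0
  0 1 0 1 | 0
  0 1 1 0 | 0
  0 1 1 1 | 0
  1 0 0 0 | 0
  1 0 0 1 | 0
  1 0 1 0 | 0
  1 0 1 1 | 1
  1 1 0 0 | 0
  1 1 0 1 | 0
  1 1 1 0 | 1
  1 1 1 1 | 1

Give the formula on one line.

((c & a) & ((d & a) | (~a | b)))

  (c & a) = 0000000000110011
  (d & a) = 0000000001010101
  ~a = 1111111100000000
  (~a | b) = 1111111100001111
  ((d & a) | (~a | b)) = 1111111101011111
  ((c & a) & ((d & a) | (~a | b))) = 0000000000010011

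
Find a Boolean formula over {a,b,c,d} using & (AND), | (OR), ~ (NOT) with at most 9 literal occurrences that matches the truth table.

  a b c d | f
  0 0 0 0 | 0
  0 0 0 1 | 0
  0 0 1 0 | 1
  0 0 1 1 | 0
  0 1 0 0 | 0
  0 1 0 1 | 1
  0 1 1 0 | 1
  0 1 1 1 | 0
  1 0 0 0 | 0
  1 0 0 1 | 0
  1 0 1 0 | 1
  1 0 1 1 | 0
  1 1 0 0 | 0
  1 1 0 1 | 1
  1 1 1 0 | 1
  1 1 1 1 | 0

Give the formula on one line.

  ~c = 1100110011001100
  ~b = 1111000011110000
  (~c | ~b) = 1111110011111100
  (b & (~c | ~b)) = 0000110000001100
  (d & (b & (~c | ~b))) = 0000010000000100
  ~d = 1010101010101010
  ~a = 1111111100000000
  (~a & d) = 0101010100000000
  ((~a & d) | c) = 0111011100110011
  (~d & ((~a & d) | c)) = 0010001000100010
  ((d & (b & (~c | ~b))) | (~d & ((~a & d) | c))) = 0010011000100110

((d & (b & (~c | ~b))) | (~d & ((~a & d) | c)))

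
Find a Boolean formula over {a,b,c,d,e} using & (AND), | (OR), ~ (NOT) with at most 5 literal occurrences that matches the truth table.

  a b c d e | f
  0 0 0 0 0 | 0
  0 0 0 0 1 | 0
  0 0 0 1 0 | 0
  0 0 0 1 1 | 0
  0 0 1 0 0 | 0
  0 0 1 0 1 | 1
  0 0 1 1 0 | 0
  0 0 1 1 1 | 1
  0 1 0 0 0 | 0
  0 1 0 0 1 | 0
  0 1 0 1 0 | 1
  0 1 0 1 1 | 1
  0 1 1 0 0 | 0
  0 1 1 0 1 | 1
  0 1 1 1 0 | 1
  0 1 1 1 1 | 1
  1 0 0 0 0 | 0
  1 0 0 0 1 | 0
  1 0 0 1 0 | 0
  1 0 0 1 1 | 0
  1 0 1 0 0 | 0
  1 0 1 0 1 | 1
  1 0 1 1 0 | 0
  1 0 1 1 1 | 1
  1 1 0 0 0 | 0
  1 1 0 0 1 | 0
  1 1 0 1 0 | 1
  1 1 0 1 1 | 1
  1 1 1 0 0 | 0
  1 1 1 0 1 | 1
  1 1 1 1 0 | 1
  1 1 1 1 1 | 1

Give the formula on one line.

((c & e) | (d & b))

  (c & e) = 00000101000001010000010100000101
  (d & b) = 00000000001100110000000000110011
  ((c & e) | (d & b)) = 00000101001101110000010100110111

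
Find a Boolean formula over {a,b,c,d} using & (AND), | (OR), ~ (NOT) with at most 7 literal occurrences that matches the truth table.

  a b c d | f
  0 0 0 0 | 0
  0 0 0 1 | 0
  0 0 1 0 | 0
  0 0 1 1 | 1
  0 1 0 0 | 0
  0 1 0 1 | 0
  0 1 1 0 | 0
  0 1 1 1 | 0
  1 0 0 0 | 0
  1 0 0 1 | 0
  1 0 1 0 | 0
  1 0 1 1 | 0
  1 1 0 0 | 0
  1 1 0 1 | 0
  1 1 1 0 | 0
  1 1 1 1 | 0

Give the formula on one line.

  (d & c) = 0001000100010001
  ~a = 1111111100000000
  ~b = 1111000011110000
  (~a & ~b) = 1111000000000000
  ((d & c) & (~a & ~b)) = 0001000000000000

((d & c) & (~a & ~b))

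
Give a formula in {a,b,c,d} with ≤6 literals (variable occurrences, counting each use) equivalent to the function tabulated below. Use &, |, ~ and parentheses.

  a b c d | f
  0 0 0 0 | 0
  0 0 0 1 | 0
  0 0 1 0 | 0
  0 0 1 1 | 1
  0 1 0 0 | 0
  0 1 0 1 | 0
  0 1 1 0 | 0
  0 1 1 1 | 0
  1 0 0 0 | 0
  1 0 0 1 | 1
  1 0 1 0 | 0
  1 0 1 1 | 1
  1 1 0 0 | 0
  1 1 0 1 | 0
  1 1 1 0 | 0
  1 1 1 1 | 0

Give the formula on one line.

  (c | a) = 0011001111111111
  ~b = 1111000011110000
  (~b & d) = 0101000001010000
  ((c | a) & (~b & d)) = 0001000001010000

((c | a) & (~b & d))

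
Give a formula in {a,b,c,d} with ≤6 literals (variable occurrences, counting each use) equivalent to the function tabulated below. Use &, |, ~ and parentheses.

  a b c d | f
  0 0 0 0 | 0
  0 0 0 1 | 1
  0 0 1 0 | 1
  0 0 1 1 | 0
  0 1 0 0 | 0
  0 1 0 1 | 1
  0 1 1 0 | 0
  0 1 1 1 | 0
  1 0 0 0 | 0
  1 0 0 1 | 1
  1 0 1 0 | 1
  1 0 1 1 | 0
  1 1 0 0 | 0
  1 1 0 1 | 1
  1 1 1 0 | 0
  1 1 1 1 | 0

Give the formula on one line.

  ~c = 1100110011001100
  (d & ~c) = 0100010001000100
  ~b = 1111000011110000
  ~d = 1010101010101010
  (~d & c) = 0010001000100010
  (~b & (~d & c)) = 0010000000100000
  ((d & ~c) | (~b & (~d & c))) = 0110010001100100

((d & ~c) | (~b & (~d & c)))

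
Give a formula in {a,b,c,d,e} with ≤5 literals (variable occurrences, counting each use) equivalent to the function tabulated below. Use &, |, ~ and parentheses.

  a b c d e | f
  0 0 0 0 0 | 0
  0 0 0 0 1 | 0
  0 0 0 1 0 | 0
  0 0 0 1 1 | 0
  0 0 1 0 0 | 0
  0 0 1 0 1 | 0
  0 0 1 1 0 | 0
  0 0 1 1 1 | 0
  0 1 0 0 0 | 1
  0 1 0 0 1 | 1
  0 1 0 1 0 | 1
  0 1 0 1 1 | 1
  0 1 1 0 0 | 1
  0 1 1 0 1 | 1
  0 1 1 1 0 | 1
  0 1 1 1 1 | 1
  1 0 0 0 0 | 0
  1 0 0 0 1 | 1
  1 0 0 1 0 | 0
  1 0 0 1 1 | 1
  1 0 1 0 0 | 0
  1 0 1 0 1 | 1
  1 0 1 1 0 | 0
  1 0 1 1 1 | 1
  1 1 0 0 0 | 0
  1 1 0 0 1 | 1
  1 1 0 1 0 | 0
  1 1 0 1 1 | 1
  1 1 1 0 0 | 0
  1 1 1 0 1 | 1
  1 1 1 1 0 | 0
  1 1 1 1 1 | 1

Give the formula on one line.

  ~a = 11111111111111110000000000000000
  (~a | e) = 11111111111111110101010101010101
  (b | a) = 00000000111111111111111111111111
  ((~a | e) & (b | a)) = 00000000111111110101010101010101

((~a | e) & (b | a))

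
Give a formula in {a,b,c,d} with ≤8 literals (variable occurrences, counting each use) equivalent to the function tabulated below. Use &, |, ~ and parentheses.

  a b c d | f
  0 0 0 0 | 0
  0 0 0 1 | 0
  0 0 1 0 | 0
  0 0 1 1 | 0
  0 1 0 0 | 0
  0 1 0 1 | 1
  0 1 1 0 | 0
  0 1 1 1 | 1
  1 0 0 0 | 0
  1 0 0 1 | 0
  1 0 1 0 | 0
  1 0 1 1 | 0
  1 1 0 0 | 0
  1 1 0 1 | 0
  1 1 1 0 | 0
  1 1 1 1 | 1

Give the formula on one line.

  ~a = 1111111100000000
  (~a | c) = 1111111100110011
  ~b = 1111000011110000
  (d | ~b) = 1111010111110101
  ((~a | c) & (d | ~b)) = 1111010100110001
  (((~a | c) & (d | ~b)) & b) = 0000010100000001

(((~a | c) & (d | ~b)) & b)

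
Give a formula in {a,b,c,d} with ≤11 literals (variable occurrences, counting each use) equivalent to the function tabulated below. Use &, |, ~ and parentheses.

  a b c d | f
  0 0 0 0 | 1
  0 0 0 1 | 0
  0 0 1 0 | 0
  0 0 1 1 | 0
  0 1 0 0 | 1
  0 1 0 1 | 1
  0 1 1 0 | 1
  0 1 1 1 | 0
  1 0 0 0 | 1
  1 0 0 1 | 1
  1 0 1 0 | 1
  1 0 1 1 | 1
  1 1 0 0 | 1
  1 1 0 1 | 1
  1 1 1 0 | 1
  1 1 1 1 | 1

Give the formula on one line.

((~d | (a | ~c)) & ((a | b) | (~c & ((a & c) | ~d))))

  ~d = 1010101010101010
  ~c = 1100110011001100
  (a | ~c) = 1100110011111111
  (~d | (a | ~c)) = 1110111011111111
  (a | b) = 0000111111111111
  (a & c) = 0000000000110011
  ((a & c) | ~d) = 1010101010111011
  (~c & ((a & c) | ~d)) = 1000100010001000
  ((a | b) | (~c & ((a & c) | ~d))) = 1000111111111111
  ((~d | (a | ~c)) & ((a | b) | (~c & ((a & c) | ~d)))) = 1000111011111111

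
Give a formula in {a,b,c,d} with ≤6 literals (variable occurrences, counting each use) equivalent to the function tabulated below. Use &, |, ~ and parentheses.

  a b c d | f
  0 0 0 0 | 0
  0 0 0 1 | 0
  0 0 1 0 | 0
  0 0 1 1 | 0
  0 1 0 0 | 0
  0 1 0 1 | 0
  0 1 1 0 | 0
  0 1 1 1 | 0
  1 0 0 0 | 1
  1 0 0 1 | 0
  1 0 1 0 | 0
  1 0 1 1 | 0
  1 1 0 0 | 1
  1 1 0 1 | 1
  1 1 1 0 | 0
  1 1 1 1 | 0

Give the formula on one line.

  ~c = 1100110011001100
  (a & ~c) = 0000000011001100
  ~d = 1010101010101010
  (b | ~d) = 1010111110101111
  ((a & ~c) & (b | ~d)) = 0000000010001100

((a & ~c) & (b | ~d))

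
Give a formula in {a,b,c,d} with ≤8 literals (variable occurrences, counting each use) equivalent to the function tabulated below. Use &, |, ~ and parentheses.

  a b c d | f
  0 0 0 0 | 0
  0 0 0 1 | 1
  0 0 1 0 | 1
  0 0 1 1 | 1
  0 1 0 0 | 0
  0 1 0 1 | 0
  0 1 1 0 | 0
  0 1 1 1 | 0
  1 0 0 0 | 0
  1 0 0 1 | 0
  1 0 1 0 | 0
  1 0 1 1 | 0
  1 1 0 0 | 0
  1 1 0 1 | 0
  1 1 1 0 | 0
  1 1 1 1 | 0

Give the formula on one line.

((~b & ~a) & ((d | ((b & ~d) & a)) | (b | c)))

  ~b = 1111000011110000
  ~a = 1111111100000000
  (~b & ~a) = 1111000000000000
  ~d = 1010101010101010
  (b & ~d) = 0000101000001010
  ((b & ~d) & a) = 0000000000001010
  (d | ((b & ~d) & a)) = 0101010101011111
  (b | c) = 0011111100111111
  ((d | ((b & ~d) & a)) | (b | c)) = 0111111101111111
  ((~b & ~a) & ((d | ((b & ~d) & a)) | (b | c))) = 0111000000000000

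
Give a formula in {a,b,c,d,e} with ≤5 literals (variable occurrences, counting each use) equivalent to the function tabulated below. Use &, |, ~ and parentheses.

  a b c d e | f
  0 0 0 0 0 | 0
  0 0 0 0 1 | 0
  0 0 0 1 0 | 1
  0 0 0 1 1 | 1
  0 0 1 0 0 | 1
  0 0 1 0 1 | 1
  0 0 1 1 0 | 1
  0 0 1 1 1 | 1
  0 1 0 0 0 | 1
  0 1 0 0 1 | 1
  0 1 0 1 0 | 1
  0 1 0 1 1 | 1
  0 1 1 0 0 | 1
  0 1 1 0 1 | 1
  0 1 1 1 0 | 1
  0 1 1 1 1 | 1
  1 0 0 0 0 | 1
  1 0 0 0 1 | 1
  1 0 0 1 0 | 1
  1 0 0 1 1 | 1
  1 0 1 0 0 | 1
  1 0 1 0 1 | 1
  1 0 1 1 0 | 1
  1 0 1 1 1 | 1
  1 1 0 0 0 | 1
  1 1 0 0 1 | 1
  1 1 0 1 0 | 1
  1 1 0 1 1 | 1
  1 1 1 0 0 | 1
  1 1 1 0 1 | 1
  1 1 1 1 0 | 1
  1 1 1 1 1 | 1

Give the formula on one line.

((b | c) | ((~c & a) | d))

  (b | c) = 00001111111111110000111111111111
  ~c = 11110000111100001111000011110000
  (~c & a) = 00000000000000001111000011110000
  ((~c & a) | d) = 00110011001100111111001111110011
  ((b | c) | ((~c & a) | d)) = 00111111111111111111111111111111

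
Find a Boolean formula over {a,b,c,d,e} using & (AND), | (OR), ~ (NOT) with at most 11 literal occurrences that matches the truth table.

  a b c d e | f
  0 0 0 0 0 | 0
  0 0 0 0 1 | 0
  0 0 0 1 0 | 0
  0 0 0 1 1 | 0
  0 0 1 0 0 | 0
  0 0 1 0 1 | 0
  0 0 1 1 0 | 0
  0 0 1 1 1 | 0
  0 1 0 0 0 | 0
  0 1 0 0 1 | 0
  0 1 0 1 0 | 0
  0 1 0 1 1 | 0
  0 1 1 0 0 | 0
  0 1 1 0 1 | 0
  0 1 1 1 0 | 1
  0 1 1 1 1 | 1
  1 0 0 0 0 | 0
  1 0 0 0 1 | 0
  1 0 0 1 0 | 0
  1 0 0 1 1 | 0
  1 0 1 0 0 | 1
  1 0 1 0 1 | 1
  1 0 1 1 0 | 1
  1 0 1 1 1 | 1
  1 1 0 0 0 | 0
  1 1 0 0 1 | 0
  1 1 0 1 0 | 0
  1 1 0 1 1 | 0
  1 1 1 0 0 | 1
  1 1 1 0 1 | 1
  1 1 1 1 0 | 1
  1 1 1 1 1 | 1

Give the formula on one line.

  (c | b) = 00001111111111110000111111111111
  ((c | b) | a) = 00001111111111111111111111111111
  (((c | b) | a) & d) = 00000011001100110011001100110011
  ~a = 11111111111111110000000000000000
  ((((c | b) | a) & d) & ~a) = 00000011001100110000000000000000
  (b & ((((c | b) | a) & d) & ~a)) = 00000000001100110000000000000000
  ((b & ((((c | b) | a) & d) & ~a)) | a) = 00000000001100111111111111111111
  (c & ((b & ((((c | b) | a) & d) & ~a)) | a)) = 00000000000000110000111100001111

(c & ((b & ((((c | b) | a) & d) & ~a)) | a))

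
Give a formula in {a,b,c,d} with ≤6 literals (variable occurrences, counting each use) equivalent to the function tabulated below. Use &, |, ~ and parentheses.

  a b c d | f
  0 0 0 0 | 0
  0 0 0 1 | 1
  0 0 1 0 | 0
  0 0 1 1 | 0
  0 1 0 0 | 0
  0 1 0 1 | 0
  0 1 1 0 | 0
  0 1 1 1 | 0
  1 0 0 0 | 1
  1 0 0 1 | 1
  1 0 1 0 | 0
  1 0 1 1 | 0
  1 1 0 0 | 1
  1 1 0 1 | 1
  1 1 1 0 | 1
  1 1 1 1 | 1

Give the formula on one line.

((a | (~b & d)) & (~c | b))

  ~b = 1111000011110000
  (~b & d) = 0101000001010000
  (a | (~b & d)) = 0101000011111111
  ~c = 1100110011001100
  (~c | b) = 1100111111001111
  ((a | (~b & d)) & (~c | b)) = 0100000011001111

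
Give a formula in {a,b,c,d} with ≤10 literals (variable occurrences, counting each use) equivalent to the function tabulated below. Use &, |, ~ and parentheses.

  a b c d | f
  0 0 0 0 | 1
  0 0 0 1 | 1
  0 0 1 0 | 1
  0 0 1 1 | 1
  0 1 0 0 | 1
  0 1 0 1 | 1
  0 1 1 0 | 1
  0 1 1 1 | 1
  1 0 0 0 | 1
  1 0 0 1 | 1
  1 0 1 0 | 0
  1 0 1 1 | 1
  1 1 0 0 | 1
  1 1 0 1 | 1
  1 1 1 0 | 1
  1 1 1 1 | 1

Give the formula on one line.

(~a | (b | (d | (~c & (~b | (~a | ~d))))))

  ~a = 1111111100000000
  ~c = 1100110011001100
  ~b = 1111000011110000
  ~d = 1010101010101010
  (~a | ~d) = 1111111110101010
  (~b | (~a | ~d)) = 1111111111111010
  (~c & (~b | (~a | ~d))) = 1100110011001000
  (d | (~c & (~b | (~a | ~d)))) = 1101110111011101
  (b | (d | (~c & (~b | (~a | ~d))))) = 1101111111011111
  (~a | (b | (d | (~c & (~b | (~a | ~d)))))) = 1111111111011111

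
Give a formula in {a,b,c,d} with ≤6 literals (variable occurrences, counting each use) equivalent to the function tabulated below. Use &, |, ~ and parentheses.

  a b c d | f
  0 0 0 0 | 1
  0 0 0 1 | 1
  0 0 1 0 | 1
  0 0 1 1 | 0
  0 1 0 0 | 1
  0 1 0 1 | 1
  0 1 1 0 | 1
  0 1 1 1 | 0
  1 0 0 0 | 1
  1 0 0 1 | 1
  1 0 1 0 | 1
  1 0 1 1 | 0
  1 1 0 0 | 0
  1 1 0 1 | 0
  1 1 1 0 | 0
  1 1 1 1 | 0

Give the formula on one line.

((~c | ~d) & (~b | ~a))

  ~c = 1100110011001100
  ~d = 1010101010101010
  (~c | ~d) = 1110111011101110
  ~b = 1111000011110000
  ~a = 1111111100000000
  (~b | ~a) = 1111111111110000
  ((~c | ~d) & (~b | ~a)) = 1110111011100000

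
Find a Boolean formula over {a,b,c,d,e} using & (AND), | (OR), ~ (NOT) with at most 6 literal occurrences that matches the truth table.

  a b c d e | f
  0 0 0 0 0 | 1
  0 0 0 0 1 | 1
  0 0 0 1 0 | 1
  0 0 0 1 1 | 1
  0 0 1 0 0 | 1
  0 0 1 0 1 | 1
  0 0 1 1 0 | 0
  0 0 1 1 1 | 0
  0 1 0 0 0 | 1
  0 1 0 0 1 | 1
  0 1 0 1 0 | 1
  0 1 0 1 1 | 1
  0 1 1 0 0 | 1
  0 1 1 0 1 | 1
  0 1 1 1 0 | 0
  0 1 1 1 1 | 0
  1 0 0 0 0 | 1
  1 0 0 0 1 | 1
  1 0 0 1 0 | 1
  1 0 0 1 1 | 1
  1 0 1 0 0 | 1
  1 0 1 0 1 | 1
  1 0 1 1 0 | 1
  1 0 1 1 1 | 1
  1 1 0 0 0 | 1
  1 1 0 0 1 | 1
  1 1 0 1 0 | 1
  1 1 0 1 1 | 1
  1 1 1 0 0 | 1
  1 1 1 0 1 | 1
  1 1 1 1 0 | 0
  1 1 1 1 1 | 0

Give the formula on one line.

  ~b = 11111111000000001111111100000000
  (~b & a) = 00000000000000001111111100000000
  ~c = 11110000111100001111000011110000
  ~d = 11001100110011001100110011001100
  (~c | ~d) = 11111100111111001111110011111100
  ((~b & a) | (~c | ~d)) = 11111100111111001111111111111100

((~b & a) | (~c | ~d))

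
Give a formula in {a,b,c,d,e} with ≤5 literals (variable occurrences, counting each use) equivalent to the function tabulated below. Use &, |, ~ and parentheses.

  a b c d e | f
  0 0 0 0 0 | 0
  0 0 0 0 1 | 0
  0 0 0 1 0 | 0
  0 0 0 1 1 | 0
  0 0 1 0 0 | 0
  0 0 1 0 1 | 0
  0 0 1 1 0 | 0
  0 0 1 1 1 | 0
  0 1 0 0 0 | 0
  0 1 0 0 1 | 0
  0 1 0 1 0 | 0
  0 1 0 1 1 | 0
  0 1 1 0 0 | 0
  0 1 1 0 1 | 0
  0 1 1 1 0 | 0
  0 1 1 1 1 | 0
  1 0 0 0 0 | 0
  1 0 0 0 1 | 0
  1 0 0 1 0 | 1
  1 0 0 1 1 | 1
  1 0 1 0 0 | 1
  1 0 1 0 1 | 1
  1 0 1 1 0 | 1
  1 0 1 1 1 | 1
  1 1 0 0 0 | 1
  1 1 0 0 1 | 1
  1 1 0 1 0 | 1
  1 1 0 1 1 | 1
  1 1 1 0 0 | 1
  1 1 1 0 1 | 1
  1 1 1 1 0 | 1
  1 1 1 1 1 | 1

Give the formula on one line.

  (c | d) = 00111111001111110011111100111111
  ((c | d) | b) = 00111111111111110011111111111111
  (((c | d) | b) & a) = 00000000000000000011111111111111

(((c | d) | b) & a)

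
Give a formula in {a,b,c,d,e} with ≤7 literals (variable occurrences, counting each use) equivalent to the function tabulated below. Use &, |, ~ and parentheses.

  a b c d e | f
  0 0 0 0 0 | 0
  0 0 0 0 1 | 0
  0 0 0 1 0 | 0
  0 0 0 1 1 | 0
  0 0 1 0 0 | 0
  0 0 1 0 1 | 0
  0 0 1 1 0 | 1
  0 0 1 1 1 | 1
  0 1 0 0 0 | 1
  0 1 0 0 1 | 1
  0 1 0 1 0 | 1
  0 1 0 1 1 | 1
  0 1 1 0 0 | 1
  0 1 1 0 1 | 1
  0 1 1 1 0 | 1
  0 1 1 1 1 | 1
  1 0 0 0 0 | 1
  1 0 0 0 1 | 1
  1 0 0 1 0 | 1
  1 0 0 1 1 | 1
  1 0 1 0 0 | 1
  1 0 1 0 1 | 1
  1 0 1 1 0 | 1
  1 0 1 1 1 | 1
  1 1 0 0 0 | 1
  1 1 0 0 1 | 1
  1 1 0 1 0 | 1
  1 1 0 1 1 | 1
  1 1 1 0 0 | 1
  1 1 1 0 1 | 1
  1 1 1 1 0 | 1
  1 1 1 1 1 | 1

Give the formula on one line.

  (a | b) = 00000000111111111111111111111111
  ~a = 11111111111111110000000000000000
  (d | ~a) = 11111111111111110011001100110011
  (b & (d | ~a)) = 00000000111111110000000000110011
  (d | (b & (d | ~a))) = 00110011111111110011001100110011
  (c & (d | (b & (d | ~a)))) = 00000011000011110000001100000011
  ((a | b) | (c & (d | (b & (d | ~a))))) = 00000011111111111111111111111111

((a | b) | (c & (d | (b & (d | ~a)))))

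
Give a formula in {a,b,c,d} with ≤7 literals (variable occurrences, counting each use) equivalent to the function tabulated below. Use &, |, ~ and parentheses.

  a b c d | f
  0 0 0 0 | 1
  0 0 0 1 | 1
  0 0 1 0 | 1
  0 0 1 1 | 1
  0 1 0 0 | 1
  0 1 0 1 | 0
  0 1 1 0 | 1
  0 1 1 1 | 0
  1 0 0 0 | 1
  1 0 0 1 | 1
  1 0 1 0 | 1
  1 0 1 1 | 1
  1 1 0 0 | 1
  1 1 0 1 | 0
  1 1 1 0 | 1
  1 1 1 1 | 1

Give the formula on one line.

(((a & c) | ~b) | ((~a & (~b | ~d)) | ~d))

  (a & c) = 0000000000110011
  ~b = 1111000011110000
  ((a & c) | ~b) = 1111000011110011
  ~a = 1111111100000000
  ~d = 1010101010101010
  (~b | ~d) = 1111101011111010
  (~a & (~b | ~d)) = 1111101000000000
  ((~a & (~b | ~d)) | ~d) = 1111101010101010
  (((a & c) | ~b) | ((~a & (~b | ~d)) | ~d)) = 1111101011111011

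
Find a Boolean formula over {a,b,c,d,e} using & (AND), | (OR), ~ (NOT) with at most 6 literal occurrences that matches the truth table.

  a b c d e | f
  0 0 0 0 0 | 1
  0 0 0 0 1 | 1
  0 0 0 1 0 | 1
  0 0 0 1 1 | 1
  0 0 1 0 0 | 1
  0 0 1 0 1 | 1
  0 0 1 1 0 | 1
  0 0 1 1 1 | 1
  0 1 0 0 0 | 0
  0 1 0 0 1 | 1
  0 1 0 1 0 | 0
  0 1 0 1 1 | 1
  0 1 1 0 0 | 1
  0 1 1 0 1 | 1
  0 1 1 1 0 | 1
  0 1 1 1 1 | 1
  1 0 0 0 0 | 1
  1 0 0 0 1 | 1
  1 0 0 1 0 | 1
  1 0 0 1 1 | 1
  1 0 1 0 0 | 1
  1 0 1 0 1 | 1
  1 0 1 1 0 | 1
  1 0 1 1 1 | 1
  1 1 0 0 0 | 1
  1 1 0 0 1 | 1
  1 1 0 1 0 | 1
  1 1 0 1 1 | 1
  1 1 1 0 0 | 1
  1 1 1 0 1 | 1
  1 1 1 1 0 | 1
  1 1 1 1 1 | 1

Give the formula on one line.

((a | c) | (~b | e))

  (a | c) = 00001111000011111111111111111111
  ~b = 11111111000000001111111100000000
  (~b | e) = 11111111010101011111111101010101
  ((a | c) | (~b | e)) = 11111111010111111111111111111111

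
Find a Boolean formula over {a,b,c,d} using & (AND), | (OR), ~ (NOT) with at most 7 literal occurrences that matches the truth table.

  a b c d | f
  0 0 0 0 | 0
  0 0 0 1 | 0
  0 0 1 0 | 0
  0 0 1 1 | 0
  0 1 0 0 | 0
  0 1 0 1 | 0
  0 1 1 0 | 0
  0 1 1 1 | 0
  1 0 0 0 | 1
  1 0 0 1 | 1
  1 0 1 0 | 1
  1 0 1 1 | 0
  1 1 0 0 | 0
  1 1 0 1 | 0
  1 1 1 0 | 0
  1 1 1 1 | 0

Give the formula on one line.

(~b & (((~a | ~c) | (~d | ~c)) & a))

  ~b = 1111000011110000
  ~a = 1111111100000000
  ~c = 1100110011001100
  (~a | ~c) = 1111111111001100
  ~d = 1010101010101010
  (~d | ~c) = 1110111011101110
  ((~a | ~c) | (~d | ~c)) = 1111111111101110
  (((~a | ~c) | (~d | ~c)) & a) = 0000000011101110
  (~b & (((~a | ~c) | (~d | ~c)) & a)) = 0000000011100000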